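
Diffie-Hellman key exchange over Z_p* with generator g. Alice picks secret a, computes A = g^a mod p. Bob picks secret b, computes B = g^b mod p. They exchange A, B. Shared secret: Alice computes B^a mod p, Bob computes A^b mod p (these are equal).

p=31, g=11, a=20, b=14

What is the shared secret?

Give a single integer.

Answer: 5

Derivation:
A = 11^20 mod 31  (bits of 20 = 10100)
  bit 0 = 1: r = r^2 * 11 mod 31 = 1^2 * 11 = 1*11 = 11
  bit 1 = 0: r = r^2 mod 31 = 11^2 = 28
  bit 2 = 1: r = r^2 * 11 mod 31 = 28^2 * 11 = 9*11 = 6
  bit 3 = 0: r = r^2 mod 31 = 6^2 = 5
  bit 4 = 0: r = r^2 mod 31 = 5^2 = 25
  -> A = 25
B = 11^14 mod 31  (bits of 14 = 1110)
  bit 0 = 1: r = r^2 * 11 mod 31 = 1^2 * 11 = 1*11 = 11
  bit 1 = 1: r = r^2 * 11 mod 31 = 11^2 * 11 = 28*11 = 29
  bit 2 = 1: r = r^2 * 11 mod 31 = 29^2 * 11 = 4*11 = 13
  bit 3 = 0: r = r^2 mod 31 = 13^2 = 14
  -> B = 14
s = B^a = 14^20 mod 31  (bits of 20 = 10100)
  bit 0 = 1: r = r^2 * 14 mod 31 = 1^2 * 14 = 1*14 = 14
  bit 1 = 0: r = r^2 mod 31 = 14^2 = 10
  bit 2 = 1: r = r^2 * 14 mod 31 = 10^2 * 14 = 7*14 = 5
  bit 3 = 0: r = r^2 mod 31 = 5^2 = 25
  bit 4 = 0: r = r^2 mod 31 = 25^2 = 5
  -> s = B^a = 5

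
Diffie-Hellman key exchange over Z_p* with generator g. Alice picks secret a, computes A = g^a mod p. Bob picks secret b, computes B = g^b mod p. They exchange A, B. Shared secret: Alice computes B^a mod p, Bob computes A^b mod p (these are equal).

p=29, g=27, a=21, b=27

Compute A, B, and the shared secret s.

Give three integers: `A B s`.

Answer: 12 14 17

Derivation:
A = 27^21 mod 29  (bits of 21 = 10101)
  bit 0 = 1: r = r^2 * 27 mod 29 = 1^2 * 27 = 1*27 = 27
  bit 1 = 0: r = r^2 mod 29 = 27^2 = 4
  bit 2 = 1: r = r^2 * 27 mod 29 = 4^2 * 27 = 16*27 = 26
  bit 3 = 0: r = r^2 mod 29 = 26^2 = 9
  bit 4 = 1: r = r^2 * 27 mod 29 = 9^2 * 27 = 23*27 = 12
  -> A = 12
B = 27^27 mod 29  (bits of 27 = 11011)
  bit 0 = 1: r = r^2 * 27 mod 29 = 1^2 * 27 = 1*27 = 27
  bit 1 = 1: r = r^2 * 27 mod 29 = 27^2 * 27 = 4*27 = 21
  bit 2 = 0: r = r^2 mod 29 = 21^2 = 6
  bit 3 = 1: r = r^2 * 27 mod 29 = 6^2 * 27 = 7*27 = 15
  bit 4 = 1: r = r^2 * 27 mod 29 = 15^2 * 27 = 22*27 = 14
  -> B = 14
s = B^a = 14^21 mod 29  (bits of 21 = 10101)
  bit 0 = 1: r = r^2 * 14 mod 29 = 1^2 * 14 = 1*14 = 14
  bit 1 = 0: r = r^2 mod 29 = 14^2 = 22
  bit 2 = 1: r = r^2 * 14 mod 29 = 22^2 * 14 = 20*14 = 19
  bit 3 = 0: r = r^2 mod 29 = 19^2 = 13
  bit 4 = 1: r = r^2 * 14 mod 29 = 13^2 * 14 = 24*14 = 17
  -> s = B^a = 17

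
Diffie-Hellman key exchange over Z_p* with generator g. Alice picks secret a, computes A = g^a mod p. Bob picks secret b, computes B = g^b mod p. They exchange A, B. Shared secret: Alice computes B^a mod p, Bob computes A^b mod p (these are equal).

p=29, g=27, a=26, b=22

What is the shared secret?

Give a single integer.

Answer: 7

Derivation:
A = 27^26 mod 29  (bits of 26 = 11010)
  bit 0 = 1: r = r^2 * 27 mod 29 = 1^2 * 27 = 1*27 = 27
  bit 1 = 1: r = r^2 * 27 mod 29 = 27^2 * 27 = 4*27 = 21
  bit 2 = 0: r = r^2 mod 29 = 21^2 = 6
  bit 3 = 1: r = r^2 * 27 mod 29 = 6^2 * 27 = 7*27 = 15
  bit 4 = 0: r = r^2 mod 29 = 15^2 = 22
  -> A = 22
B = 27^22 mod 29  (bits of 22 = 10110)
  bit 0 = 1: r = r^2 * 27 mod 29 = 1^2 * 27 = 1*27 = 27
  bit 1 = 0: r = r^2 mod 29 = 27^2 = 4
  bit 2 = 1: r = r^2 * 27 mod 29 = 4^2 * 27 = 16*27 = 26
  bit 3 = 1: r = r^2 * 27 mod 29 = 26^2 * 27 = 9*27 = 11
  bit 4 = 0: r = r^2 mod 29 = 11^2 = 5
  -> B = 5
s = B^a = 5^26 mod 29  (bits of 26 = 11010)
  bit 0 = 1: r = r^2 * 5 mod 29 = 1^2 * 5 = 1*5 = 5
  bit 1 = 1: r = r^2 * 5 mod 29 = 5^2 * 5 = 25*5 = 9
  bit 2 = 0: r = r^2 mod 29 = 9^2 = 23
  bit 3 = 1: r = r^2 * 5 mod 29 = 23^2 * 5 = 7*5 = 6
  bit 4 = 0: r = r^2 mod 29 = 6^2 = 7
  -> s = B^a = 7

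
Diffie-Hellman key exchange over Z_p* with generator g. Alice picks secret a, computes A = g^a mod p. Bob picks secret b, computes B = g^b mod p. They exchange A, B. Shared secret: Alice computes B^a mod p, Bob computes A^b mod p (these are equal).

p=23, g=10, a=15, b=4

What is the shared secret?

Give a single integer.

Answer: 4

Derivation:
A = 10^15 mod 23  (bits of 15 = 1111)
  bit 0 = 1: r = r^2 * 10 mod 23 = 1^2 * 10 = 1*10 = 10
  bit 1 = 1: r = r^2 * 10 mod 23 = 10^2 * 10 = 8*10 = 11
  bit 2 = 1: r = r^2 * 10 mod 23 = 11^2 * 10 = 6*10 = 14
  bit 3 = 1: r = r^2 * 10 mod 23 = 14^2 * 10 = 12*10 = 5
  -> A = 5
B = 10^4 mod 23  (bits of 4 = 100)
  bit 0 = 1: r = r^2 * 10 mod 23 = 1^2 * 10 = 1*10 = 10
  bit 1 = 0: r = r^2 mod 23 = 10^2 = 8
  bit 2 = 0: r = r^2 mod 23 = 8^2 = 18
  -> B = 18
s = B^a = 18^15 mod 23  (bits of 15 = 1111)
  bit 0 = 1: r = r^2 * 18 mod 23 = 1^2 * 18 = 1*18 = 18
  bit 1 = 1: r = r^2 * 18 mod 23 = 18^2 * 18 = 2*18 = 13
  bit 2 = 1: r = r^2 * 18 mod 23 = 13^2 * 18 = 8*18 = 6
  bit 3 = 1: r = r^2 * 18 mod 23 = 6^2 * 18 = 13*18 = 4
  -> s = B^a = 4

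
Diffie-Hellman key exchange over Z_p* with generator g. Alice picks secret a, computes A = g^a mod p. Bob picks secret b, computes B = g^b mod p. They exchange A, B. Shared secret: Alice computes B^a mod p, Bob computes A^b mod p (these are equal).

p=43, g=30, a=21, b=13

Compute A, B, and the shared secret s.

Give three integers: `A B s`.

A = 30^21 mod 43  (bits of 21 = 10101)
  bit 0 = 1: r = r^2 * 30 mod 43 = 1^2 * 30 = 1*30 = 30
  bit 1 = 0: r = r^2 mod 43 = 30^2 = 40
  bit 2 = 1: r = r^2 * 30 mod 43 = 40^2 * 30 = 9*30 = 12
  bit 3 = 0: r = r^2 mod 43 = 12^2 = 15
  bit 4 = 1: r = r^2 * 30 mod 43 = 15^2 * 30 = 10*30 = 42
  -> A = 42
B = 30^13 mod 43  (bits of 13 = 1101)
  bit 0 = 1: r = r^2 * 30 mod 43 = 1^2 * 30 = 1*30 = 30
  bit 1 = 1: r = r^2 * 30 mod 43 = 30^2 * 30 = 40*30 = 39
  bit 2 = 0: r = r^2 mod 43 = 39^2 = 16
  bit 3 = 1: r = r^2 * 30 mod 43 = 16^2 * 30 = 41*30 = 26
  -> B = 26
s = B^a = 26^21 mod 43  (bits of 21 = 10101)
  bit 0 = 1: r = r^2 * 26 mod 43 = 1^2 * 26 = 1*26 = 26
  bit 1 = 0: r = r^2 mod 43 = 26^2 = 31
  bit 2 = 1: r = r^2 * 26 mod 43 = 31^2 * 26 = 15*26 = 3
  bit 3 = 0: r = r^2 mod 43 = 3^2 = 9
  bit 4 = 1: r = r^2 * 26 mod 43 = 9^2 * 26 = 38*26 = 42
  -> s = B^a = 42

Answer: 42 26 42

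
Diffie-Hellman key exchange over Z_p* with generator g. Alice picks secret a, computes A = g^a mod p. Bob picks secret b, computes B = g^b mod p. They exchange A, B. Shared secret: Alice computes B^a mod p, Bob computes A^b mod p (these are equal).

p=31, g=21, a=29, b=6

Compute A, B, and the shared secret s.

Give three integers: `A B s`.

Answer: 3 2 16

Derivation:
A = 21^29 mod 31  (bits of 29 = 11101)
  bit 0 = 1: r = r^2 * 21 mod 31 = 1^2 * 21 = 1*21 = 21
  bit 1 = 1: r = r^2 * 21 mod 31 = 21^2 * 21 = 7*21 = 23
  bit 2 = 1: r = r^2 * 21 mod 31 = 23^2 * 21 = 2*21 = 11
  bit 3 = 0: r = r^2 mod 31 = 11^2 = 28
  bit 4 = 1: r = r^2 * 21 mod 31 = 28^2 * 21 = 9*21 = 3
  -> A = 3
B = 21^6 mod 31  (bits of 6 = 110)
  bit 0 = 1: r = r^2 * 21 mod 31 = 1^2 * 21 = 1*21 = 21
  bit 1 = 1: r = r^2 * 21 mod 31 = 21^2 * 21 = 7*21 = 23
  bit 2 = 0: r = r^2 mod 31 = 23^2 = 2
  -> B = 2
s = B^a = 2^29 mod 31  (bits of 29 = 11101)
  bit 0 = 1: r = r^2 * 2 mod 31 = 1^2 * 2 = 1*2 = 2
  bit 1 = 1: r = r^2 * 2 mod 31 = 2^2 * 2 = 4*2 = 8
  bit 2 = 1: r = r^2 * 2 mod 31 = 8^2 * 2 = 2*2 = 4
  bit 3 = 0: r = r^2 mod 31 = 4^2 = 16
  bit 4 = 1: r = r^2 * 2 mod 31 = 16^2 * 2 = 8*2 = 16
  -> s = B^a = 16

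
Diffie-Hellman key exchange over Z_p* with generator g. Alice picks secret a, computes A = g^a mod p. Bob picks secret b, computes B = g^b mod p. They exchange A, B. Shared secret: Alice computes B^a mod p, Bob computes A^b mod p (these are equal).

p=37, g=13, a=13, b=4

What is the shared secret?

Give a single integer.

Answer: 7

Derivation:
A = 13^13 mod 37  (bits of 13 = 1101)
  bit 0 = 1: r = r^2 * 13 mod 37 = 1^2 * 13 = 1*13 = 13
  bit 1 = 1: r = r^2 * 13 mod 37 = 13^2 * 13 = 21*13 = 14
  bit 2 = 0: r = r^2 mod 37 = 14^2 = 11
  bit 3 = 1: r = r^2 * 13 mod 37 = 11^2 * 13 = 10*13 = 19
  -> A = 19
B = 13^4 mod 37  (bits of 4 = 100)
  bit 0 = 1: r = r^2 * 13 mod 37 = 1^2 * 13 = 1*13 = 13
  bit 1 = 0: r = r^2 mod 37 = 13^2 = 21
  bit 2 = 0: r = r^2 mod 37 = 21^2 = 34
  -> B = 34
s = B^a = 34^13 mod 37  (bits of 13 = 1101)
  bit 0 = 1: r = r^2 * 34 mod 37 = 1^2 * 34 = 1*34 = 34
  bit 1 = 1: r = r^2 * 34 mod 37 = 34^2 * 34 = 9*34 = 10
  bit 2 = 0: r = r^2 mod 37 = 10^2 = 26
  bit 3 = 1: r = r^2 * 34 mod 37 = 26^2 * 34 = 10*34 = 7
  -> s = B^a = 7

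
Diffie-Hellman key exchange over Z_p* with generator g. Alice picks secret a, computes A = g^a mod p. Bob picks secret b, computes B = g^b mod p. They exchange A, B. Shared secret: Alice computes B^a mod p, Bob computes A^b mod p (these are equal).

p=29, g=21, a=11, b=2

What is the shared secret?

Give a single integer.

A = 21^11 mod 29  (bits of 11 = 1011)
  bit 0 = 1: r = r^2 * 21 mod 29 = 1^2 * 21 = 1*21 = 21
  bit 1 = 0: r = r^2 mod 29 = 21^2 = 6
  bit 2 = 1: r = r^2 * 21 mod 29 = 6^2 * 21 = 7*21 = 2
  bit 3 = 1: r = r^2 * 21 mod 29 = 2^2 * 21 = 4*21 = 26
  -> A = 26
B = 21^2 mod 29  (bits of 2 = 10)
  bit 0 = 1: r = r^2 * 21 mod 29 = 1^2 * 21 = 1*21 = 21
  bit 1 = 0: r = r^2 mod 29 = 21^2 = 6
  -> B = 6
s = B^a = 6^11 mod 29  (bits of 11 = 1011)
  bit 0 = 1: r = r^2 * 6 mod 29 = 1^2 * 6 = 1*6 = 6
  bit 1 = 0: r = r^2 mod 29 = 6^2 = 7
  bit 2 = 1: r = r^2 * 6 mod 29 = 7^2 * 6 = 20*6 = 4
  bit 3 = 1: r = r^2 * 6 mod 29 = 4^2 * 6 = 16*6 = 9
  -> s = B^a = 9

Answer: 9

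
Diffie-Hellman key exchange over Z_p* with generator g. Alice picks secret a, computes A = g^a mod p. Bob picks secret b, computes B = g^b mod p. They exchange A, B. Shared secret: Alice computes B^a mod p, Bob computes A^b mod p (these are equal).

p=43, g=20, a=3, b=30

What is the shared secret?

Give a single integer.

A = 20^3 mod 43  (bits of 3 = 11)
  bit 0 = 1: r = r^2 * 20 mod 43 = 1^2 * 20 = 1*20 = 20
  bit 1 = 1: r = r^2 * 20 mod 43 = 20^2 * 20 = 13*20 = 2
  -> A = 2
B = 20^30 mod 43  (bits of 30 = 11110)
  bit 0 = 1: r = r^2 * 20 mod 43 = 1^2 * 20 = 1*20 = 20
  bit 1 = 1: r = r^2 * 20 mod 43 = 20^2 * 20 = 13*20 = 2
  bit 2 = 1: r = r^2 * 20 mod 43 = 2^2 * 20 = 4*20 = 37
  bit 3 = 1: r = r^2 * 20 mod 43 = 37^2 * 20 = 36*20 = 32
  bit 4 = 0: r = r^2 mod 43 = 32^2 = 35
  -> B = 35
s = B^a = 35^3 mod 43  (bits of 3 = 11)
  bit 0 = 1: r = r^2 * 35 mod 43 = 1^2 * 35 = 1*35 = 35
  bit 1 = 1: r = r^2 * 35 mod 43 = 35^2 * 35 = 21*35 = 4
  -> s = B^a = 4

Answer: 4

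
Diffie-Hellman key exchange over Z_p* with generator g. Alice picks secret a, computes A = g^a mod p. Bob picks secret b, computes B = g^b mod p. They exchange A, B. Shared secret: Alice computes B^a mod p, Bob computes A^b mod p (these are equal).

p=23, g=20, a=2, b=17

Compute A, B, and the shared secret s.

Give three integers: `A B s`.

A = 20^2 mod 23  (bits of 2 = 10)
  bit 0 = 1: r = r^2 * 20 mod 23 = 1^2 * 20 = 1*20 = 20
  bit 1 = 0: r = r^2 mod 23 = 20^2 = 9
  -> A = 9
B = 20^17 mod 23  (bits of 17 = 10001)
  bit 0 = 1: r = r^2 * 20 mod 23 = 1^2 * 20 = 1*20 = 20
  bit 1 = 0: r = r^2 mod 23 = 20^2 = 9
  bit 2 = 0: r = r^2 mod 23 = 9^2 = 12
  bit 3 = 0: r = r^2 mod 23 = 12^2 = 6
  bit 4 = 1: r = r^2 * 20 mod 23 = 6^2 * 20 = 13*20 = 7
  -> B = 7
s = B^a = 7^2 mod 23  (bits of 2 = 10)
  bit 0 = 1: r = r^2 * 7 mod 23 = 1^2 * 7 = 1*7 = 7
  bit 1 = 0: r = r^2 mod 23 = 7^2 = 3
  -> s = B^a = 3

Answer: 9 7 3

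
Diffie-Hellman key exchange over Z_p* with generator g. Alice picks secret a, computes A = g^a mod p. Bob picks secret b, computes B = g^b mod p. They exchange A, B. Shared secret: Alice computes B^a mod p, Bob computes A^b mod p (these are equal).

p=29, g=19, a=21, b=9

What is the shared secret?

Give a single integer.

A = 19^21 mod 29  (bits of 21 = 10101)
  bit 0 = 1: r = r^2 * 19 mod 29 = 1^2 * 19 = 1*19 = 19
  bit 1 = 0: r = r^2 mod 29 = 19^2 = 13
  bit 2 = 1: r = r^2 * 19 mod 29 = 13^2 * 19 = 24*19 = 21
  bit 3 = 0: r = r^2 mod 29 = 21^2 = 6
  bit 4 = 1: r = r^2 * 19 mod 29 = 6^2 * 19 = 7*19 = 17
  -> A = 17
B = 19^9 mod 29  (bits of 9 = 1001)
  bit 0 = 1: r = r^2 * 19 mod 29 = 1^2 * 19 = 1*19 = 19
  bit 1 = 0: r = r^2 mod 29 = 19^2 = 13
  bit 2 = 0: r = r^2 mod 29 = 13^2 = 24
  bit 3 = 1: r = r^2 * 19 mod 29 = 24^2 * 19 = 25*19 = 11
  -> B = 11
s = B^a = 11^21 mod 29  (bits of 21 = 10101)
  bit 0 = 1: r = r^2 * 11 mod 29 = 1^2 * 11 = 1*11 = 11
  bit 1 = 0: r = r^2 mod 29 = 11^2 = 5
  bit 2 = 1: r = r^2 * 11 mod 29 = 5^2 * 11 = 25*11 = 14
  bit 3 = 0: r = r^2 mod 29 = 14^2 = 22
  bit 4 = 1: r = r^2 * 11 mod 29 = 22^2 * 11 = 20*11 = 17
  -> s = B^a = 17

Answer: 17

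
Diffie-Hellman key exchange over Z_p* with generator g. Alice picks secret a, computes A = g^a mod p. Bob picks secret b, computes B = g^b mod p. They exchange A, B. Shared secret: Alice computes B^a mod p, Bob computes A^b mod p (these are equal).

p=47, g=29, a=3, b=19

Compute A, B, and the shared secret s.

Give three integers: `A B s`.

Answer: 43 15 38

Derivation:
A = 29^3 mod 47  (bits of 3 = 11)
  bit 0 = 1: r = r^2 * 29 mod 47 = 1^2 * 29 = 1*29 = 29
  bit 1 = 1: r = r^2 * 29 mod 47 = 29^2 * 29 = 42*29 = 43
  -> A = 43
B = 29^19 mod 47  (bits of 19 = 10011)
  bit 0 = 1: r = r^2 * 29 mod 47 = 1^2 * 29 = 1*29 = 29
  bit 1 = 0: r = r^2 mod 47 = 29^2 = 42
  bit 2 = 0: r = r^2 mod 47 = 42^2 = 25
  bit 3 = 1: r = r^2 * 29 mod 47 = 25^2 * 29 = 14*29 = 30
  bit 4 = 1: r = r^2 * 29 mod 47 = 30^2 * 29 = 7*29 = 15
  -> B = 15
s = B^a = 15^3 mod 47  (bits of 3 = 11)
  bit 0 = 1: r = r^2 * 15 mod 47 = 1^2 * 15 = 1*15 = 15
  bit 1 = 1: r = r^2 * 15 mod 47 = 15^2 * 15 = 37*15 = 38
  -> s = B^a = 38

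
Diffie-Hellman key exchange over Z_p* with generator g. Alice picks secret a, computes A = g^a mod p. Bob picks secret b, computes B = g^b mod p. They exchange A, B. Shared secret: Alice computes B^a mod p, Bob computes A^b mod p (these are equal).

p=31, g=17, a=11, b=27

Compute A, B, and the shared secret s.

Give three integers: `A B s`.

A = 17^11 mod 31  (bits of 11 = 1011)
  bit 0 = 1: r = r^2 * 17 mod 31 = 1^2 * 17 = 1*17 = 17
  bit 1 = 0: r = r^2 mod 31 = 17^2 = 10
  bit 2 = 1: r = r^2 * 17 mod 31 = 10^2 * 17 = 7*17 = 26
  bit 3 = 1: r = r^2 * 17 mod 31 = 26^2 * 17 = 25*17 = 22
  -> A = 22
B = 17^27 mod 31  (bits of 27 = 11011)
  bit 0 = 1: r = r^2 * 17 mod 31 = 1^2 * 17 = 1*17 = 17
  bit 1 = 1: r = r^2 * 17 mod 31 = 17^2 * 17 = 10*17 = 15
  bit 2 = 0: r = r^2 mod 31 = 15^2 = 8
  bit 3 = 1: r = r^2 * 17 mod 31 = 8^2 * 17 = 2*17 = 3
  bit 4 = 1: r = r^2 * 17 mod 31 = 3^2 * 17 = 9*17 = 29
  -> B = 29
s = B^a = 29^11 mod 31  (bits of 11 = 1011)
  bit 0 = 1: r = r^2 * 29 mod 31 = 1^2 * 29 = 1*29 = 29
  bit 1 = 0: r = r^2 mod 31 = 29^2 = 4
  bit 2 = 1: r = r^2 * 29 mod 31 = 4^2 * 29 = 16*29 = 30
  bit 3 = 1: r = r^2 * 29 mod 31 = 30^2 * 29 = 1*29 = 29
  -> s = B^a = 29

Answer: 22 29 29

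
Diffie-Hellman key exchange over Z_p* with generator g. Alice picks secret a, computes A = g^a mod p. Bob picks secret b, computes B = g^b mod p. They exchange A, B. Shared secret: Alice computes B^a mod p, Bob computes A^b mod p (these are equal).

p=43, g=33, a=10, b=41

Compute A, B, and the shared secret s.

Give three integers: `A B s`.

A = 33^10 mod 43  (bits of 10 = 1010)
  bit 0 = 1: r = r^2 * 33 mod 43 = 1^2 * 33 = 1*33 = 33
  bit 1 = 0: r = r^2 mod 43 = 33^2 = 14
  bit 2 = 1: r = r^2 * 33 mod 43 = 14^2 * 33 = 24*33 = 18
  bit 3 = 0: r = r^2 mod 43 = 18^2 = 23
  -> A = 23
B = 33^41 mod 43  (bits of 41 = 101001)
  bit 0 = 1: r = r^2 * 33 mod 43 = 1^2 * 33 = 1*33 = 33
  bit 1 = 0: r = r^2 mod 43 = 33^2 = 14
  bit 2 = 1: r = r^2 * 33 mod 43 = 14^2 * 33 = 24*33 = 18
  bit 3 = 0: r = r^2 mod 43 = 18^2 = 23
  bit 4 = 0: r = r^2 mod 43 = 23^2 = 13
  bit 5 = 1: r = r^2 * 33 mod 43 = 13^2 * 33 = 40*33 = 30
  -> B = 30
s = B^a = 30^10 mod 43  (bits of 10 = 1010)
  bit 0 = 1: r = r^2 * 30 mod 43 = 1^2 * 30 = 1*30 = 30
  bit 1 = 0: r = r^2 mod 43 = 30^2 = 40
  bit 2 = 1: r = r^2 * 30 mod 43 = 40^2 * 30 = 9*30 = 12
  bit 3 = 0: r = r^2 mod 43 = 12^2 = 15
  -> s = B^a = 15

Answer: 23 30 15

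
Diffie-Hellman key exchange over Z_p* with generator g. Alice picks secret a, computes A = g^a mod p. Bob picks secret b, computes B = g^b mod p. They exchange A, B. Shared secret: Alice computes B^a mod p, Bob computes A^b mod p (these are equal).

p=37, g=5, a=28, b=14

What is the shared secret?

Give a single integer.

A = 5^28 mod 37  (bits of 28 = 11100)
  bit 0 = 1: r = r^2 * 5 mod 37 = 1^2 * 5 = 1*5 = 5
  bit 1 = 1: r = r^2 * 5 mod 37 = 5^2 * 5 = 25*5 = 14
  bit 2 = 1: r = r^2 * 5 mod 37 = 14^2 * 5 = 11*5 = 18
  bit 3 = 0: r = r^2 mod 37 = 18^2 = 28
  bit 4 = 0: r = r^2 mod 37 = 28^2 = 7
  -> A = 7
B = 5^14 mod 37  (bits of 14 = 1110)
  bit 0 = 1: r = r^2 * 5 mod 37 = 1^2 * 5 = 1*5 = 5
  bit 1 = 1: r = r^2 * 5 mod 37 = 5^2 * 5 = 25*5 = 14
  bit 2 = 1: r = r^2 * 5 mod 37 = 14^2 * 5 = 11*5 = 18
  bit 3 = 0: r = r^2 mod 37 = 18^2 = 28
  -> B = 28
s = B^a = 28^28 mod 37  (bits of 28 = 11100)
  bit 0 = 1: r = r^2 * 28 mod 37 = 1^2 * 28 = 1*28 = 28
  bit 1 = 1: r = r^2 * 28 mod 37 = 28^2 * 28 = 7*28 = 11
  bit 2 = 1: r = r^2 * 28 mod 37 = 11^2 * 28 = 10*28 = 21
  bit 3 = 0: r = r^2 mod 37 = 21^2 = 34
  bit 4 = 0: r = r^2 mod 37 = 34^2 = 9
  -> s = B^a = 9

Answer: 9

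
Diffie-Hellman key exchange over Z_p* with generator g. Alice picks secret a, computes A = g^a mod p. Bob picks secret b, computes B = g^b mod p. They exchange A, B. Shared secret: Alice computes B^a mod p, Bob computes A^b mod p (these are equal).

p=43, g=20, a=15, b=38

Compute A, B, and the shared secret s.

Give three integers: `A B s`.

A = 20^15 mod 43  (bits of 15 = 1111)
  bit 0 = 1: r = r^2 * 20 mod 43 = 1^2 * 20 = 1*20 = 20
  bit 1 = 1: r = r^2 * 20 mod 43 = 20^2 * 20 = 13*20 = 2
  bit 2 = 1: r = r^2 * 20 mod 43 = 2^2 * 20 = 4*20 = 37
  bit 3 = 1: r = r^2 * 20 mod 43 = 37^2 * 20 = 36*20 = 32
  -> A = 32
B = 20^38 mod 43  (bits of 38 = 100110)
  bit 0 = 1: r = r^2 * 20 mod 43 = 1^2 * 20 = 1*20 = 20
  bit 1 = 0: r = r^2 mod 43 = 20^2 = 13
  bit 2 = 0: r = r^2 mod 43 = 13^2 = 40
  bit 3 = 1: r = r^2 * 20 mod 43 = 40^2 * 20 = 9*20 = 8
  bit 4 = 1: r = r^2 * 20 mod 43 = 8^2 * 20 = 21*20 = 33
  bit 5 = 0: r = r^2 mod 43 = 33^2 = 14
  -> B = 14
s = B^a = 14^15 mod 43  (bits of 15 = 1111)
  bit 0 = 1: r = r^2 * 14 mod 43 = 1^2 * 14 = 1*14 = 14
  bit 1 = 1: r = r^2 * 14 mod 43 = 14^2 * 14 = 24*14 = 35
  bit 2 = 1: r = r^2 * 14 mod 43 = 35^2 * 14 = 21*14 = 36
  bit 3 = 1: r = r^2 * 14 mod 43 = 36^2 * 14 = 6*14 = 41
  -> s = B^a = 41

Answer: 32 14 41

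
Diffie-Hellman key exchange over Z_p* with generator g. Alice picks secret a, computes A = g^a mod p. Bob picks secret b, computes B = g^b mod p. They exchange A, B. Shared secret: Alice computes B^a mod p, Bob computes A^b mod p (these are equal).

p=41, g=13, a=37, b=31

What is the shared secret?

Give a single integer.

Answer: 15

Derivation:
A = 13^37 mod 41  (bits of 37 = 100101)
  bit 0 = 1: r = r^2 * 13 mod 41 = 1^2 * 13 = 1*13 = 13
  bit 1 = 0: r = r^2 mod 41 = 13^2 = 5
  bit 2 = 0: r = r^2 mod 41 = 5^2 = 25
  bit 3 = 1: r = r^2 * 13 mod 41 = 25^2 * 13 = 10*13 = 7
  bit 4 = 0: r = r^2 mod 41 = 7^2 = 8
  bit 5 = 1: r = r^2 * 13 mod 41 = 8^2 * 13 = 23*13 = 12
  -> A = 12
B = 13^31 mod 41  (bits of 31 = 11111)
  bit 0 = 1: r = r^2 * 13 mod 41 = 1^2 * 13 = 1*13 = 13
  bit 1 = 1: r = r^2 * 13 mod 41 = 13^2 * 13 = 5*13 = 24
  bit 2 = 1: r = r^2 * 13 mod 41 = 24^2 * 13 = 2*13 = 26
  bit 3 = 1: r = r^2 * 13 mod 41 = 26^2 * 13 = 20*13 = 14
  bit 4 = 1: r = r^2 * 13 mod 41 = 14^2 * 13 = 32*13 = 6
  -> B = 6
s = B^a = 6^37 mod 41  (bits of 37 = 100101)
  bit 0 = 1: r = r^2 * 6 mod 41 = 1^2 * 6 = 1*6 = 6
  bit 1 = 0: r = r^2 mod 41 = 6^2 = 36
  bit 2 = 0: r = r^2 mod 41 = 36^2 = 25
  bit 3 = 1: r = r^2 * 6 mod 41 = 25^2 * 6 = 10*6 = 19
  bit 4 = 0: r = r^2 mod 41 = 19^2 = 33
  bit 5 = 1: r = r^2 * 6 mod 41 = 33^2 * 6 = 23*6 = 15
  -> s = B^a = 15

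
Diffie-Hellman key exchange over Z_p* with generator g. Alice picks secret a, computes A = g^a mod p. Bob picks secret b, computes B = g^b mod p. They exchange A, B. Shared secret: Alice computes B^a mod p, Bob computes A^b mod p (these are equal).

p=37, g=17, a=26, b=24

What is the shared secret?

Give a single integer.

Answer: 26

Derivation:
A = 17^26 mod 37  (bits of 26 = 11010)
  bit 0 = 1: r = r^2 * 17 mod 37 = 1^2 * 17 = 1*17 = 17
  bit 1 = 1: r = r^2 * 17 mod 37 = 17^2 * 17 = 30*17 = 29
  bit 2 = 0: r = r^2 mod 37 = 29^2 = 27
  bit 3 = 1: r = r^2 * 17 mod 37 = 27^2 * 17 = 26*17 = 35
  bit 4 = 0: r = r^2 mod 37 = 35^2 = 4
  -> A = 4
B = 17^24 mod 37  (bits of 24 = 11000)
  bit 0 = 1: r = r^2 * 17 mod 37 = 1^2 * 17 = 1*17 = 17
  bit 1 = 1: r = r^2 * 17 mod 37 = 17^2 * 17 = 30*17 = 29
  bit 2 = 0: r = r^2 mod 37 = 29^2 = 27
  bit 3 = 0: r = r^2 mod 37 = 27^2 = 26
  bit 4 = 0: r = r^2 mod 37 = 26^2 = 10
  -> B = 10
s = B^a = 10^26 mod 37  (bits of 26 = 11010)
  bit 0 = 1: r = r^2 * 10 mod 37 = 1^2 * 10 = 1*10 = 10
  bit 1 = 1: r = r^2 * 10 mod 37 = 10^2 * 10 = 26*10 = 1
  bit 2 = 0: r = r^2 mod 37 = 1^2 = 1
  bit 3 = 1: r = r^2 * 10 mod 37 = 1^2 * 10 = 1*10 = 10
  bit 4 = 0: r = r^2 mod 37 = 10^2 = 26
  -> s = B^a = 26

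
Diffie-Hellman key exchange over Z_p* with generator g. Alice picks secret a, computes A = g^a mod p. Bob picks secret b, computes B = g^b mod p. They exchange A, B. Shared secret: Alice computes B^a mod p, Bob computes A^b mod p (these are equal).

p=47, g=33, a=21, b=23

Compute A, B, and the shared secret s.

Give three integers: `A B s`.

Answer: 41 46 46

Derivation:
A = 33^21 mod 47  (bits of 21 = 10101)
  bit 0 = 1: r = r^2 * 33 mod 47 = 1^2 * 33 = 1*33 = 33
  bit 1 = 0: r = r^2 mod 47 = 33^2 = 8
  bit 2 = 1: r = r^2 * 33 mod 47 = 8^2 * 33 = 17*33 = 44
  bit 3 = 0: r = r^2 mod 47 = 44^2 = 9
  bit 4 = 1: r = r^2 * 33 mod 47 = 9^2 * 33 = 34*33 = 41
  -> A = 41
B = 33^23 mod 47  (bits of 23 = 10111)
  bit 0 = 1: r = r^2 * 33 mod 47 = 1^2 * 33 = 1*33 = 33
  bit 1 = 0: r = r^2 mod 47 = 33^2 = 8
  bit 2 = 1: r = r^2 * 33 mod 47 = 8^2 * 33 = 17*33 = 44
  bit 3 = 1: r = r^2 * 33 mod 47 = 44^2 * 33 = 9*33 = 15
  bit 4 = 1: r = r^2 * 33 mod 47 = 15^2 * 33 = 37*33 = 46
  -> B = 46
s = B^a = 46^21 mod 47  (bits of 21 = 10101)
  bit 0 = 1: r = r^2 * 46 mod 47 = 1^2 * 46 = 1*46 = 46
  bit 1 = 0: r = r^2 mod 47 = 46^2 = 1
  bit 2 = 1: r = r^2 * 46 mod 47 = 1^2 * 46 = 1*46 = 46
  bit 3 = 0: r = r^2 mod 47 = 46^2 = 1
  bit 4 = 1: r = r^2 * 46 mod 47 = 1^2 * 46 = 1*46 = 46
  -> s = B^a = 46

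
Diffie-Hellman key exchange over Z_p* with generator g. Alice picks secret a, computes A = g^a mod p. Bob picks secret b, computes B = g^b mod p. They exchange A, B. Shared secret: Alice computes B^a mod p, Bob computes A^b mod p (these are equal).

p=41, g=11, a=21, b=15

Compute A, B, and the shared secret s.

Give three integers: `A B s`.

Answer: 30 27 14

Derivation:
A = 11^21 mod 41  (bits of 21 = 10101)
  bit 0 = 1: r = r^2 * 11 mod 41 = 1^2 * 11 = 1*11 = 11
  bit 1 = 0: r = r^2 mod 41 = 11^2 = 39
  bit 2 = 1: r = r^2 * 11 mod 41 = 39^2 * 11 = 4*11 = 3
  bit 3 = 0: r = r^2 mod 41 = 3^2 = 9
  bit 4 = 1: r = r^2 * 11 mod 41 = 9^2 * 11 = 40*11 = 30
  -> A = 30
B = 11^15 mod 41  (bits of 15 = 1111)
  bit 0 = 1: r = r^2 * 11 mod 41 = 1^2 * 11 = 1*11 = 11
  bit 1 = 1: r = r^2 * 11 mod 41 = 11^2 * 11 = 39*11 = 19
  bit 2 = 1: r = r^2 * 11 mod 41 = 19^2 * 11 = 33*11 = 35
  bit 3 = 1: r = r^2 * 11 mod 41 = 35^2 * 11 = 36*11 = 27
  -> B = 27
s = B^a = 27^21 mod 41  (bits of 21 = 10101)
  bit 0 = 1: r = r^2 * 27 mod 41 = 1^2 * 27 = 1*27 = 27
  bit 1 = 0: r = r^2 mod 41 = 27^2 = 32
  bit 2 = 1: r = r^2 * 27 mod 41 = 32^2 * 27 = 40*27 = 14
  bit 3 = 0: r = r^2 mod 41 = 14^2 = 32
  bit 4 = 1: r = r^2 * 27 mod 41 = 32^2 * 27 = 40*27 = 14
  -> s = B^a = 14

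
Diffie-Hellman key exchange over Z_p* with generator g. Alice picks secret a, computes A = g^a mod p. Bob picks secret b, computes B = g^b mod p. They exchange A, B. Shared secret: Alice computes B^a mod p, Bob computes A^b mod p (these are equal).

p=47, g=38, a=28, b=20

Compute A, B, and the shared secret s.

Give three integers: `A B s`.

Answer: 17 2 32

Derivation:
A = 38^28 mod 47  (bits of 28 = 11100)
  bit 0 = 1: r = r^2 * 38 mod 47 = 1^2 * 38 = 1*38 = 38
  bit 1 = 1: r = r^2 * 38 mod 47 = 38^2 * 38 = 34*38 = 23
  bit 2 = 1: r = r^2 * 38 mod 47 = 23^2 * 38 = 12*38 = 33
  bit 3 = 0: r = r^2 mod 47 = 33^2 = 8
  bit 4 = 0: r = r^2 mod 47 = 8^2 = 17
  -> A = 17
B = 38^20 mod 47  (bits of 20 = 10100)
  bit 0 = 1: r = r^2 * 38 mod 47 = 1^2 * 38 = 1*38 = 38
  bit 1 = 0: r = r^2 mod 47 = 38^2 = 34
  bit 2 = 1: r = r^2 * 38 mod 47 = 34^2 * 38 = 28*38 = 30
  bit 3 = 0: r = r^2 mod 47 = 30^2 = 7
  bit 4 = 0: r = r^2 mod 47 = 7^2 = 2
  -> B = 2
s = B^a = 2^28 mod 47  (bits of 28 = 11100)
  bit 0 = 1: r = r^2 * 2 mod 47 = 1^2 * 2 = 1*2 = 2
  bit 1 = 1: r = r^2 * 2 mod 47 = 2^2 * 2 = 4*2 = 8
  bit 2 = 1: r = r^2 * 2 mod 47 = 8^2 * 2 = 17*2 = 34
  bit 3 = 0: r = r^2 mod 47 = 34^2 = 28
  bit 4 = 0: r = r^2 mod 47 = 28^2 = 32
  -> s = B^a = 32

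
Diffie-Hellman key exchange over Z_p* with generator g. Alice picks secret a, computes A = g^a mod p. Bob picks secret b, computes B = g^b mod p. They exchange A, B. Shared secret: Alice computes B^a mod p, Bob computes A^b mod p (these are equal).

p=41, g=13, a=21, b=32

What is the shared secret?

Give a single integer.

Answer: 37

Derivation:
A = 13^21 mod 41  (bits of 21 = 10101)
  bit 0 = 1: r = r^2 * 13 mod 41 = 1^2 * 13 = 1*13 = 13
  bit 1 = 0: r = r^2 mod 41 = 13^2 = 5
  bit 2 = 1: r = r^2 * 13 mod 41 = 5^2 * 13 = 25*13 = 38
  bit 3 = 0: r = r^2 mod 41 = 38^2 = 9
  bit 4 = 1: r = r^2 * 13 mod 41 = 9^2 * 13 = 40*13 = 28
  -> A = 28
B = 13^32 mod 41  (bits of 32 = 100000)
  bit 0 = 1: r = r^2 * 13 mod 41 = 1^2 * 13 = 1*13 = 13
  bit 1 = 0: r = r^2 mod 41 = 13^2 = 5
  bit 2 = 0: r = r^2 mod 41 = 5^2 = 25
  bit 3 = 0: r = r^2 mod 41 = 25^2 = 10
  bit 4 = 0: r = r^2 mod 41 = 10^2 = 18
  bit 5 = 0: r = r^2 mod 41 = 18^2 = 37
  -> B = 37
s = B^a = 37^21 mod 41  (bits of 21 = 10101)
  bit 0 = 1: r = r^2 * 37 mod 41 = 1^2 * 37 = 1*37 = 37
  bit 1 = 0: r = r^2 mod 41 = 37^2 = 16
  bit 2 = 1: r = r^2 * 37 mod 41 = 16^2 * 37 = 10*37 = 1
  bit 3 = 0: r = r^2 mod 41 = 1^2 = 1
  bit 4 = 1: r = r^2 * 37 mod 41 = 1^2 * 37 = 1*37 = 37
  -> s = B^a = 37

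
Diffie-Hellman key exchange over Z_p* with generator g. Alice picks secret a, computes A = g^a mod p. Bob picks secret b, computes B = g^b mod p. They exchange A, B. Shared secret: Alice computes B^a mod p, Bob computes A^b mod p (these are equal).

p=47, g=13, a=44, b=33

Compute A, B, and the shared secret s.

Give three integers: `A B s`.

Answer: 42 45 12

Derivation:
A = 13^44 mod 47  (bits of 44 = 101100)
  bit 0 = 1: r = r^2 * 13 mod 47 = 1^2 * 13 = 1*13 = 13
  bit 1 = 0: r = r^2 mod 47 = 13^2 = 28
  bit 2 = 1: r = r^2 * 13 mod 47 = 28^2 * 13 = 32*13 = 40
  bit 3 = 1: r = r^2 * 13 mod 47 = 40^2 * 13 = 2*13 = 26
  bit 4 = 0: r = r^2 mod 47 = 26^2 = 18
  bit 5 = 0: r = r^2 mod 47 = 18^2 = 42
  -> A = 42
B = 13^33 mod 47  (bits of 33 = 100001)
  bit 0 = 1: r = r^2 * 13 mod 47 = 1^2 * 13 = 1*13 = 13
  bit 1 = 0: r = r^2 mod 47 = 13^2 = 28
  bit 2 = 0: r = r^2 mod 47 = 28^2 = 32
  bit 3 = 0: r = r^2 mod 47 = 32^2 = 37
  bit 4 = 0: r = r^2 mod 47 = 37^2 = 6
  bit 5 = 1: r = r^2 * 13 mod 47 = 6^2 * 13 = 36*13 = 45
  -> B = 45
s = B^a = 45^44 mod 47  (bits of 44 = 101100)
  bit 0 = 1: r = r^2 * 45 mod 47 = 1^2 * 45 = 1*45 = 45
  bit 1 = 0: r = r^2 mod 47 = 45^2 = 4
  bit 2 = 1: r = r^2 * 45 mod 47 = 4^2 * 45 = 16*45 = 15
  bit 3 = 1: r = r^2 * 45 mod 47 = 15^2 * 45 = 37*45 = 20
  bit 4 = 0: r = r^2 mod 47 = 20^2 = 24
  bit 5 = 0: r = r^2 mod 47 = 24^2 = 12
  -> s = B^a = 12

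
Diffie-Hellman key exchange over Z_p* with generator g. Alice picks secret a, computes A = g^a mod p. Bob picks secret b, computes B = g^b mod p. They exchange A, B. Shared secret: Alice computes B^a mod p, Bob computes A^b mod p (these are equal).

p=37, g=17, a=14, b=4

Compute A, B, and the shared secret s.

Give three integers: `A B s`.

Answer: 3 12 7

Derivation:
A = 17^14 mod 37  (bits of 14 = 1110)
  bit 0 = 1: r = r^2 * 17 mod 37 = 1^2 * 17 = 1*17 = 17
  bit 1 = 1: r = r^2 * 17 mod 37 = 17^2 * 17 = 30*17 = 29
  bit 2 = 1: r = r^2 * 17 mod 37 = 29^2 * 17 = 27*17 = 15
  bit 3 = 0: r = r^2 mod 37 = 15^2 = 3
  -> A = 3
B = 17^4 mod 37  (bits of 4 = 100)
  bit 0 = 1: r = r^2 * 17 mod 37 = 1^2 * 17 = 1*17 = 17
  bit 1 = 0: r = r^2 mod 37 = 17^2 = 30
  bit 2 = 0: r = r^2 mod 37 = 30^2 = 12
  -> B = 12
s = B^a = 12^14 mod 37  (bits of 14 = 1110)
  bit 0 = 1: r = r^2 * 12 mod 37 = 1^2 * 12 = 1*12 = 12
  bit 1 = 1: r = r^2 * 12 mod 37 = 12^2 * 12 = 33*12 = 26
  bit 2 = 1: r = r^2 * 12 mod 37 = 26^2 * 12 = 10*12 = 9
  bit 3 = 0: r = r^2 mod 37 = 9^2 = 7
  -> s = B^a = 7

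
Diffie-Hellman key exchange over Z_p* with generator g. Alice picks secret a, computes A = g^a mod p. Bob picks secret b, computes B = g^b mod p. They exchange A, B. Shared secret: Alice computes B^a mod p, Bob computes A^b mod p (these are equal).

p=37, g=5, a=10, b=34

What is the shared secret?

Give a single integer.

Answer: 34

Derivation:
A = 5^10 mod 37  (bits of 10 = 1010)
  bit 0 = 1: r = r^2 * 5 mod 37 = 1^2 * 5 = 1*5 = 5
  bit 1 = 0: r = r^2 mod 37 = 5^2 = 25
  bit 2 = 1: r = r^2 * 5 mod 37 = 25^2 * 5 = 33*5 = 17
  bit 3 = 0: r = r^2 mod 37 = 17^2 = 30
  -> A = 30
B = 5^34 mod 37  (bits of 34 = 100010)
  bit 0 = 1: r = r^2 * 5 mod 37 = 1^2 * 5 = 1*5 = 5
  bit 1 = 0: r = r^2 mod 37 = 5^2 = 25
  bit 2 = 0: r = r^2 mod 37 = 25^2 = 33
  bit 3 = 0: r = r^2 mod 37 = 33^2 = 16
  bit 4 = 1: r = r^2 * 5 mod 37 = 16^2 * 5 = 34*5 = 22
  bit 5 = 0: r = r^2 mod 37 = 22^2 = 3
  -> B = 3
s = B^a = 3^10 mod 37  (bits of 10 = 1010)
  bit 0 = 1: r = r^2 * 3 mod 37 = 1^2 * 3 = 1*3 = 3
  bit 1 = 0: r = r^2 mod 37 = 3^2 = 9
  bit 2 = 1: r = r^2 * 3 mod 37 = 9^2 * 3 = 7*3 = 21
  bit 3 = 0: r = r^2 mod 37 = 21^2 = 34
  -> s = B^a = 34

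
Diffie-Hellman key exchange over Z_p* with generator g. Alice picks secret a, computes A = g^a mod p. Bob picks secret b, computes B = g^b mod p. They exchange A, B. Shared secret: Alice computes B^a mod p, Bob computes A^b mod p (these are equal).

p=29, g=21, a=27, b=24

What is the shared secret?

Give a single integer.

Answer: 7

Derivation:
A = 21^27 mod 29  (bits of 27 = 11011)
  bit 0 = 1: r = r^2 * 21 mod 29 = 1^2 * 21 = 1*21 = 21
  bit 1 = 1: r = r^2 * 21 mod 29 = 21^2 * 21 = 6*21 = 10
  bit 2 = 0: r = r^2 mod 29 = 10^2 = 13
  bit 3 = 1: r = r^2 * 21 mod 29 = 13^2 * 21 = 24*21 = 11
  bit 4 = 1: r = r^2 * 21 mod 29 = 11^2 * 21 = 5*21 = 18
  -> A = 18
B = 21^24 mod 29  (bits of 24 = 11000)
  bit 0 = 1: r = r^2 * 21 mod 29 = 1^2 * 21 = 1*21 = 21
  bit 1 = 1: r = r^2 * 21 mod 29 = 21^2 * 21 = 6*21 = 10
  bit 2 = 0: r = r^2 mod 29 = 10^2 = 13
  bit 3 = 0: r = r^2 mod 29 = 13^2 = 24
  bit 4 = 0: r = r^2 mod 29 = 24^2 = 25
  -> B = 25
s = B^a = 25^27 mod 29  (bits of 27 = 11011)
  bit 0 = 1: r = r^2 * 25 mod 29 = 1^2 * 25 = 1*25 = 25
  bit 1 = 1: r = r^2 * 25 mod 29 = 25^2 * 25 = 16*25 = 23
  bit 2 = 0: r = r^2 mod 29 = 23^2 = 7
  bit 3 = 1: r = r^2 * 25 mod 29 = 7^2 * 25 = 20*25 = 7
  bit 4 = 1: r = r^2 * 25 mod 29 = 7^2 * 25 = 20*25 = 7
  -> s = B^a = 7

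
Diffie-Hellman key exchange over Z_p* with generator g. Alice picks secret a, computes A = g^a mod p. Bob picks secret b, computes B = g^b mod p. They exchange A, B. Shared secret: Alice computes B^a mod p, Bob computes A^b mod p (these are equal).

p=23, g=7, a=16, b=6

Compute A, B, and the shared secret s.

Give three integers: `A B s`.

Answer: 6 4 12

Derivation:
A = 7^16 mod 23  (bits of 16 = 10000)
  bit 0 = 1: r = r^2 * 7 mod 23 = 1^2 * 7 = 1*7 = 7
  bit 1 = 0: r = r^2 mod 23 = 7^2 = 3
  bit 2 = 0: r = r^2 mod 23 = 3^2 = 9
  bit 3 = 0: r = r^2 mod 23 = 9^2 = 12
  bit 4 = 0: r = r^2 mod 23 = 12^2 = 6
  -> A = 6
B = 7^6 mod 23  (bits of 6 = 110)
  bit 0 = 1: r = r^2 * 7 mod 23 = 1^2 * 7 = 1*7 = 7
  bit 1 = 1: r = r^2 * 7 mod 23 = 7^2 * 7 = 3*7 = 21
  bit 2 = 0: r = r^2 mod 23 = 21^2 = 4
  -> B = 4
s = B^a = 4^16 mod 23  (bits of 16 = 10000)
  bit 0 = 1: r = r^2 * 4 mod 23 = 1^2 * 4 = 1*4 = 4
  bit 1 = 0: r = r^2 mod 23 = 4^2 = 16
  bit 2 = 0: r = r^2 mod 23 = 16^2 = 3
  bit 3 = 0: r = r^2 mod 23 = 3^2 = 9
  bit 4 = 0: r = r^2 mod 23 = 9^2 = 12
  -> s = B^a = 12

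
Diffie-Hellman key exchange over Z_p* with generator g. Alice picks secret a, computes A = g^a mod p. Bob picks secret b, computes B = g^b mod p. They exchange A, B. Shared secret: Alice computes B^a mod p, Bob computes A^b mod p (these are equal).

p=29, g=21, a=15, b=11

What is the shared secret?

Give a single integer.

A = 21^15 mod 29  (bits of 15 = 1111)
  bit 0 = 1: r = r^2 * 21 mod 29 = 1^2 * 21 = 1*21 = 21
  bit 1 = 1: r = r^2 * 21 mod 29 = 21^2 * 21 = 6*21 = 10
  bit 2 = 1: r = r^2 * 21 mod 29 = 10^2 * 21 = 13*21 = 12
  bit 3 = 1: r = r^2 * 21 mod 29 = 12^2 * 21 = 28*21 = 8
  -> A = 8
B = 21^11 mod 29  (bits of 11 = 1011)
  bit 0 = 1: r = r^2 * 21 mod 29 = 1^2 * 21 = 1*21 = 21
  bit 1 = 0: r = r^2 mod 29 = 21^2 = 6
  bit 2 = 1: r = r^2 * 21 mod 29 = 6^2 * 21 = 7*21 = 2
  bit 3 = 1: r = r^2 * 21 mod 29 = 2^2 * 21 = 4*21 = 26
  -> B = 26
s = B^a = 26^15 mod 29  (bits of 15 = 1111)
  bit 0 = 1: r = r^2 * 26 mod 29 = 1^2 * 26 = 1*26 = 26
  bit 1 = 1: r = r^2 * 26 mod 29 = 26^2 * 26 = 9*26 = 2
  bit 2 = 1: r = r^2 * 26 mod 29 = 2^2 * 26 = 4*26 = 17
  bit 3 = 1: r = r^2 * 26 mod 29 = 17^2 * 26 = 28*26 = 3
  -> s = B^a = 3

Answer: 3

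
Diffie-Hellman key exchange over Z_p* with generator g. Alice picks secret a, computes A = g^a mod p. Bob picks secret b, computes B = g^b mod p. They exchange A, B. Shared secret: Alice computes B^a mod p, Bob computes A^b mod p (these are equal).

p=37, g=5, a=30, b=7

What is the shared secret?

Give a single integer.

Answer: 27

Derivation:
A = 5^30 mod 37  (bits of 30 = 11110)
  bit 0 = 1: r = r^2 * 5 mod 37 = 1^2 * 5 = 1*5 = 5
  bit 1 = 1: r = r^2 * 5 mod 37 = 5^2 * 5 = 25*5 = 14
  bit 2 = 1: r = r^2 * 5 mod 37 = 14^2 * 5 = 11*5 = 18
  bit 3 = 1: r = r^2 * 5 mod 37 = 18^2 * 5 = 28*5 = 29
  bit 4 = 0: r = r^2 mod 37 = 29^2 = 27
  -> A = 27
B = 5^7 mod 37  (bits of 7 = 111)
  bit 0 = 1: r = r^2 * 5 mod 37 = 1^2 * 5 = 1*5 = 5
  bit 1 = 1: r = r^2 * 5 mod 37 = 5^2 * 5 = 25*5 = 14
  bit 2 = 1: r = r^2 * 5 mod 37 = 14^2 * 5 = 11*5 = 18
  -> B = 18
s = B^a = 18^30 mod 37  (bits of 30 = 11110)
  bit 0 = 1: r = r^2 * 18 mod 37 = 1^2 * 18 = 1*18 = 18
  bit 1 = 1: r = r^2 * 18 mod 37 = 18^2 * 18 = 28*18 = 23
  bit 2 = 1: r = r^2 * 18 mod 37 = 23^2 * 18 = 11*18 = 13
  bit 3 = 1: r = r^2 * 18 mod 37 = 13^2 * 18 = 21*18 = 8
  bit 4 = 0: r = r^2 mod 37 = 8^2 = 27
  -> s = B^a = 27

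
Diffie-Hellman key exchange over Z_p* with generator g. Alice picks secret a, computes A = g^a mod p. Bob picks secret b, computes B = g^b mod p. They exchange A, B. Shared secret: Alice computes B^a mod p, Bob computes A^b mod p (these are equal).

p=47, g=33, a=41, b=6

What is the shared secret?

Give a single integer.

Answer: 2

Derivation:
A = 33^41 mod 47  (bits of 41 = 101001)
  bit 0 = 1: r = r^2 * 33 mod 47 = 1^2 * 33 = 1*33 = 33
  bit 1 = 0: r = r^2 mod 47 = 33^2 = 8
  bit 2 = 1: r = r^2 * 33 mod 47 = 8^2 * 33 = 17*33 = 44
  bit 3 = 0: r = r^2 mod 47 = 44^2 = 9
  bit 4 = 0: r = r^2 mod 47 = 9^2 = 34
  bit 5 = 1: r = r^2 * 33 mod 47 = 34^2 * 33 = 28*33 = 31
  -> A = 31
B = 33^6 mod 47  (bits of 6 = 110)
  bit 0 = 1: r = r^2 * 33 mod 47 = 1^2 * 33 = 1*33 = 33
  bit 1 = 1: r = r^2 * 33 mod 47 = 33^2 * 33 = 8*33 = 29
  bit 2 = 0: r = r^2 mod 47 = 29^2 = 42
  -> B = 42
s = B^a = 42^41 mod 47  (bits of 41 = 101001)
  bit 0 = 1: r = r^2 * 42 mod 47 = 1^2 * 42 = 1*42 = 42
  bit 1 = 0: r = r^2 mod 47 = 42^2 = 25
  bit 2 = 1: r = r^2 * 42 mod 47 = 25^2 * 42 = 14*42 = 24
  bit 3 = 0: r = r^2 mod 47 = 24^2 = 12
  bit 4 = 0: r = r^2 mod 47 = 12^2 = 3
  bit 5 = 1: r = r^2 * 42 mod 47 = 3^2 * 42 = 9*42 = 2
  -> s = B^a = 2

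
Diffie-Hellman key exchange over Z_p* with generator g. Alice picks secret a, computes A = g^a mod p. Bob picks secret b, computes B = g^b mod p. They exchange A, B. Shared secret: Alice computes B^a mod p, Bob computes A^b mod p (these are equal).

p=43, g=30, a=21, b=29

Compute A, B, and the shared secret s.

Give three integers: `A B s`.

Answer: 42 5 42

Derivation:
A = 30^21 mod 43  (bits of 21 = 10101)
  bit 0 = 1: r = r^2 * 30 mod 43 = 1^2 * 30 = 1*30 = 30
  bit 1 = 0: r = r^2 mod 43 = 30^2 = 40
  bit 2 = 1: r = r^2 * 30 mod 43 = 40^2 * 30 = 9*30 = 12
  bit 3 = 0: r = r^2 mod 43 = 12^2 = 15
  bit 4 = 1: r = r^2 * 30 mod 43 = 15^2 * 30 = 10*30 = 42
  -> A = 42
B = 30^29 mod 43  (bits of 29 = 11101)
  bit 0 = 1: r = r^2 * 30 mod 43 = 1^2 * 30 = 1*30 = 30
  bit 1 = 1: r = r^2 * 30 mod 43 = 30^2 * 30 = 40*30 = 39
  bit 2 = 1: r = r^2 * 30 mod 43 = 39^2 * 30 = 16*30 = 7
  bit 3 = 0: r = r^2 mod 43 = 7^2 = 6
  bit 4 = 1: r = r^2 * 30 mod 43 = 6^2 * 30 = 36*30 = 5
  -> B = 5
s = B^a = 5^21 mod 43  (bits of 21 = 10101)
  bit 0 = 1: r = r^2 * 5 mod 43 = 1^2 * 5 = 1*5 = 5
  bit 1 = 0: r = r^2 mod 43 = 5^2 = 25
  bit 2 = 1: r = r^2 * 5 mod 43 = 25^2 * 5 = 23*5 = 29
  bit 3 = 0: r = r^2 mod 43 = 29^2 = 24
  bit 4 = 1: r = r^2 * 5 mod 43 = 24^2 * 5 = 17*5 = 42
  -> s = B^a = 42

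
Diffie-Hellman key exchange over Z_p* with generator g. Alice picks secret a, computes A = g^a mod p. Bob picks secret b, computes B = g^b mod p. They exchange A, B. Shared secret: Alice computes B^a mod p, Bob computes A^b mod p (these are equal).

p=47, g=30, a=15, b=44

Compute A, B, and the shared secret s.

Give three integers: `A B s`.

Answer: 35 27 16

Derivation:
A = 30^15 mod 47  (bits of 15 = 1111)
  bit 0 = 1: r = r^2 * 30 mod 47 = 1^2 * 30 = 1*30 = 30
  bit 1 = 1: r = r^2 * 30 mod 47 = 30^2 * 30 = 7*30 = 22
  bit 2 = 1: r = r^2 * 30 mod 47 = 22^2 * 30 = 14*30 = 44
  bit 3 = 1: r = r^2 * 30 mod 47 = 44^2 * 30 = 9*30 = 35
  -> A = 35
B = 30^44 mod 47  (bits of 44 = 101100)
  bit 0 = 1: r = r^2 * 30 mod 47 = 1^2 * 30 = 1*30 = 30
  bit 1 = 0: r = r^2 mod 47 = 30^2 = 7
  bit 2 = 1: r = r^2 * 30 mod 47 = 7^2 * 30 = 2*30 = 13
  bit 3 = 1: r = r^2 * 30 mod 47 = 13^2 * 30 = 28*30 = 41
  bit 4 = 0: r = r^2 mod 47 = 41^2 = 36
  bit 5 = 0: r = r^2 mod 47 = 36^2 = 27
  -> B = 27
s = B^a = 27^15 mod 47  (bits of 15 = 1111)
  bit 0 = 1: r = r^2 * 27 mod 47 = 1^2 * 27 = 1*27 = 27
  bit 1 = 1: r = r^2 * 27 mod 47 = 27^2 * 27 = 24*27 = 37
  bit 2 = 1: r = r^2 * 27 mod 47 = 37^2 * 27 = 6*27 = 21
  bit 3 = 1: r = r^2 * 27 mod 47 = 21^2 * 27 = 18*27 = 16
  -> s = B^a = 16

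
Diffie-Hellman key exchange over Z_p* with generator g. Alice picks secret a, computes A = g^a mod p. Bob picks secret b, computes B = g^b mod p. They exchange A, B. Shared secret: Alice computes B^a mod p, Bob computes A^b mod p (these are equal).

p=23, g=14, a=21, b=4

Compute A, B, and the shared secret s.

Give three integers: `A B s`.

A = 14^21 mod 23  (bits of 21 = 10101)
  bit 0 = 1: r = r^2 * 14 mod 23 = 1^2 * 14 = 1*14 = 14
  bit 1 = 0: r = r^2 mod 23 = 14^2 = 12
  bit 2 = 1: r = r^2 * 14 mod 23 = 12^2 * 14 = 6*14 = 15
  bit 3 = 0: r = r^2 mod 23 = 15^2 = 18
  bit 4 = 1: r = r^2 * 14 mod 23 = 18^2 * 14 = 2*14 = 5
  -> A = 5
B = 14^4 mod 23  (bits of 4 = 100)
  bit 0 = 1: r = r^2 * 14 mod 23 = 1^2 * 14 = 1*14 = 14
  bit 1 = 0: r = r^2 mod 23 = 14^2 = 12
  bit 2 = 0: r = r^2 mod 23 = 12^2 = 6
  -> B = 6
s = B^a = 6^21 mod 23  (bits of 21 = 10101)
  bit 0 = 1: r = r^2 * 6 mod 23 = 1^2 * 6 = 1*6 = 6
  bit 1 = 0: r = r^2 mod 23 = 6^2 = 13
  bit 2 = 1: r = r^2 * 6 mod 23 = 13^2 * 6 = 8*6 = 2
  bit 3 = 0: r = r^2 mod 23 = 2^2 = 4
  bit 4 = 1: r = r^2 * 6 mod 23 = 4^2 * 6 = 16*6 = 4
  -> s = B^a = 4

Answer: 5 6 4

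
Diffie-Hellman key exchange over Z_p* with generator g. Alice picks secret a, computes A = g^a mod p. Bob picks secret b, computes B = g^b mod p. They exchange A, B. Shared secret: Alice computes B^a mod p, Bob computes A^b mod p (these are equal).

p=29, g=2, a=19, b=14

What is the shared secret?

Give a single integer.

A = 2^19 mod 29  (bits of 19 = 10011)
  bit 0 = 1: r = r^2 * 2 mod 29 = 1^2 * 2 = 1*2 = 2
  bit 1 = 0: r = r^2 mod 29 = 2^2 = 4
  bit 2 = 0: r = r^2 mod 29 = 4^2 = 16
  bit 3 = 1: r = r^2 * 2 mod 29 = 16^2 * 2 = 24*2 = 19
  bit 4 = 1: r = r^2 * 2 mod 29 = 19^2 * 2 = 13*2 = 26
  -> A = 26
B = 2^14 mod 29  (bits of 14 = 1110)
  bit 0 = 1: r = r^2 * 2 mod 29 = 1^2 * 2 = 1*2 = 2
  bit 1 = 1: r = r^2 * 2 mod 29 = 2^2 * 2 = 4*2 = 8
  bit 2 = 1: r = r^2 * 2 mod 29 = 8^2 * 2 = 6*2 = 12
  bit 3 = 0: r = r^2 mod 29 = 12^2 = 28
  -> B = 28
s = B^a = 28^19 mod 29  (bits of 19 = 10011)
  bit 0 = 1: r = r^2 * 28 mod 29 = 1^2 * 28 = 1*28 = 28
  bit 1 = 0: r = r^2 mod 29 = 28^2 = 1
  bit 2 = 0: r = r^2 mod 29 = 1^2 = 1
  bit 3 = 1: r = r^2 * 28 mod 29 = 1^2 * 28 = 1*28 = 28
  bit 4 = 1: r = r^2 * 28 mod 29 = 28^2 * 28 = 1*28 = 28
  -> s = B^a = 28

Answer: 28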